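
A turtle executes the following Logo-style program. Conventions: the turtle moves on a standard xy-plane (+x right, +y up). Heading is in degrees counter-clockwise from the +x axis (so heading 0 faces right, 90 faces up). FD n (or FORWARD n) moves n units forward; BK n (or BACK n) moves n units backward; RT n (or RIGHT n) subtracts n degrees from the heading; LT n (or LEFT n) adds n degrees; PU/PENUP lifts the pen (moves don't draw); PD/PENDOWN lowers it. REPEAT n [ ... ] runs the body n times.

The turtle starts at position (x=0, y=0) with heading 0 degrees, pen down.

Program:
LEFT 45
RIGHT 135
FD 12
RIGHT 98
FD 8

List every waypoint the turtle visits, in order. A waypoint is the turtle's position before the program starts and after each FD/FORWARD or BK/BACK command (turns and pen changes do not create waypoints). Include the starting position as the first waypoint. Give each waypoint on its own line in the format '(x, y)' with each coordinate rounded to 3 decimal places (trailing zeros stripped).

Executing turtle program step by step:
Start: pos=(0,0), heading=0, pen down
LT 45: heading 0 -> 45
RT 135: heading 45 -> 270
FD 12: (0,0) -> (0,-12) [heading=270, draw]
RT 98: heading 270 -> 172
FD 8: (0,-12) -> (-7.922,-10.887) [heading=172, draw]
Final: pos=(-7.922,-10.887), heading=172, 2 segment(s) drawn
Waypoints (3 total):
(0, 0)
(0, -12)
(-7.922, -10.887)

Answer: (0, 0)
(0, -12)
(-7.922, -10.887)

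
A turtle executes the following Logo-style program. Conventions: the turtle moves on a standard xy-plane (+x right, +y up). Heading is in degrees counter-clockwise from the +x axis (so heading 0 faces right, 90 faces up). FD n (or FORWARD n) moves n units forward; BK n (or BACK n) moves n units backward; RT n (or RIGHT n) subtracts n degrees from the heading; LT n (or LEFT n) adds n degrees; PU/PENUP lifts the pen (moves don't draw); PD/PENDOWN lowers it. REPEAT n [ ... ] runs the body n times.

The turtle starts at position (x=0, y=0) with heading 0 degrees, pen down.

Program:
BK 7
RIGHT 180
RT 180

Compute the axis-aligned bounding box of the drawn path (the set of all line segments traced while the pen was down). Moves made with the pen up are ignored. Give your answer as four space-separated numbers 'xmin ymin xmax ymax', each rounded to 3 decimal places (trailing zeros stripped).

Answer: -7 0 0 0

Derivation:
Executing turtle program step by step:
Start: pos=(0,0), heading=0, pen down
BK 7: (0,0) -> (-7,0) [heading=0, draw]
RT 180: heading 0 -> 180
RT 180: heading 180 -> 0
Final: pos=(-7,0), heading=0, 1 segment(s) drawn

Segment endpoints: x in {-7, 0}, y in {0}
xmin=-7, ymin=0, xmax=0, ymax=0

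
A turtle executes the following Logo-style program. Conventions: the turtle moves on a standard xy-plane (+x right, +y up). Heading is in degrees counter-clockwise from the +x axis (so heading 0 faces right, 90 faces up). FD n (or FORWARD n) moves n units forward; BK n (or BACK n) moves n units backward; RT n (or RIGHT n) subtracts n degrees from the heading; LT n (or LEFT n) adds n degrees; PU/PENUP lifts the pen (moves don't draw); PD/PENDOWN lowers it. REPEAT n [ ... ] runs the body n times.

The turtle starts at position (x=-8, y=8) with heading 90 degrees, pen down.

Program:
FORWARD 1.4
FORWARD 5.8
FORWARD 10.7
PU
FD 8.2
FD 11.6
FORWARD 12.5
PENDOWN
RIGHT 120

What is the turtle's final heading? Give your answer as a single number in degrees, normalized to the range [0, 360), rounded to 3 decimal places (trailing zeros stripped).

Answer: 330

Derivation:
Executing turtle program step by step:
Start: pos=(-8,8), heading=90, pen down
FD 1.4: (-8,8) -> (-8,9.4) [heading=90, draw]
FD 5.8: (-8,9.4) -> (-8,15.2) [heading=90, draw]
FD 10.7: (-8,15.2) -> (-8,25.9) [heading=90, draw]
PU: pen up
FD 8.2: (-8,25.9) -> (-8,34.1) [heading=90, move]
FD 11.6: (-8,34.1) -> (-8,45.7) [heading=90, move]
FD 12.5: (-8,45.7) -> (-8,58.2) [heading=90, move]
PD: pen down
RT 120: heading 90 -> 330
Final: pos=(-8,58.2), heading=330, 3 segment(s) drawn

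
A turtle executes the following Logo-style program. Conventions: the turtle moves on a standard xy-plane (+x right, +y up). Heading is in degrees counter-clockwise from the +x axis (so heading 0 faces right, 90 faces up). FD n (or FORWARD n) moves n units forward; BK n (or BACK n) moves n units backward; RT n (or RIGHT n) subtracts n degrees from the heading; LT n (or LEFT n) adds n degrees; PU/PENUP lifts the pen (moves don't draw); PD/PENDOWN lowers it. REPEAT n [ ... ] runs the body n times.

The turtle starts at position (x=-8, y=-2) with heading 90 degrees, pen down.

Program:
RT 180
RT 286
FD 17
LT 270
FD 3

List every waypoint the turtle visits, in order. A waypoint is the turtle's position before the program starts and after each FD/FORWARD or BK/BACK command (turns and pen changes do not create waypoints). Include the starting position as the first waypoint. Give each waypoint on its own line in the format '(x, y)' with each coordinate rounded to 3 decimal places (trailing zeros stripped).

Executing turtle program step by step:
Start: pos=(-8,-2), heading=90, pen down
RT 180: heading 90 -> 270
RT 286: heading 270 -> 344
FD 17: (-8,-2) -> (8.341,-6.686) [heading=344, draw]
LT 270: heading 344 -> 254
FD 3: (8.341,-6.686) -> (7.515,-9.57) [heading=254, draw]
Final: pos=(7.515,-9.57), heading=254, 2 segment(s) drawn
Waypoints (3 total):
(-8, -2)
(8.341, -6.686)
(7.515, -9.57)

Answer: (-8, -2)
(8.341, -6.686)
(7.515, -9.57)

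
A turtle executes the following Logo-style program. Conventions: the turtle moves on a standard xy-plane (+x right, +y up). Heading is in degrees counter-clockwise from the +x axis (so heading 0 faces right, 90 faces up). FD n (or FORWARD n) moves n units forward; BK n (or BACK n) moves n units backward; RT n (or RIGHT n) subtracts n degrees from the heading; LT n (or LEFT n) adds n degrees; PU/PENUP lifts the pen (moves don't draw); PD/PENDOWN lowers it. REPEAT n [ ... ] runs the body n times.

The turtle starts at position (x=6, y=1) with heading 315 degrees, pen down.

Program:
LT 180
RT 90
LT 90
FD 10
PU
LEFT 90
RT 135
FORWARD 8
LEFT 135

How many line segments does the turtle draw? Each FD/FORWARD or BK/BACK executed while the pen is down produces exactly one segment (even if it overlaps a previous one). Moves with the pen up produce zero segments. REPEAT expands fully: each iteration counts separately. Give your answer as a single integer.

Answer: 1

Derivation:
Executing turtle program step by step:
Start: pos=(6,1), heading=315, pen down
LT 180: heading 315 -> 135
RT 90: heading 135 -> 45
LT 90: heading 45 -> 135
FD 10: (6,1) -> (-1.071,8.071) [heading=135, draw]
PU: pen up
LT 90: heading 135 -> 225
RT 135: heading 225 -> 90
FD 8: (-1.071,8.071) -> (-1.071,16.071) [heading=90, move]
LT 135: heading 90 -> 225
Final: pos=(-1.071,16.071), heading=225, 1 segment(s) drawn
Segments drawn: 1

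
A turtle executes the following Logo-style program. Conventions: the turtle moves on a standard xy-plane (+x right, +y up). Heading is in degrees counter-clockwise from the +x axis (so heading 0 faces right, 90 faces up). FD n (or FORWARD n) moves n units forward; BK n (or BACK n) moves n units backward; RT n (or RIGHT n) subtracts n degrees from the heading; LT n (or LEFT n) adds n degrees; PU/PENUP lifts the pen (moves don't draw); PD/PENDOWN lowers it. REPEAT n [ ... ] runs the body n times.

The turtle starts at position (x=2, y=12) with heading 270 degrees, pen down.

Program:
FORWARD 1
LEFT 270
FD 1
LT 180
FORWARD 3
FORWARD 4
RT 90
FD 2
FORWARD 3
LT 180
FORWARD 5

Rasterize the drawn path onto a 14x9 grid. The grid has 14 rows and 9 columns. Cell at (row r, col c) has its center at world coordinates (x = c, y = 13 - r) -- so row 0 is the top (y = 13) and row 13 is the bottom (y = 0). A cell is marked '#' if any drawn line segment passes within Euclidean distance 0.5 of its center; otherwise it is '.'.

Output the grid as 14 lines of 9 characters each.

Segment 0: (2,12) -> (2,11)
Segment 1: (2,11) -> (1,11)
Segment 2: (1,11) -> (4,11)
Segment 3: (4,11) -> (8,11)
Segment 4: (8,11) -> (8,9)
Segment 5: (8,9) -> (8,6)
Segment 6: (8,6) -> (8,11)

Answer: .........
..#......
.########
........#
........#
........#
........#
........#
.........
.........
.........
.........
.........
.........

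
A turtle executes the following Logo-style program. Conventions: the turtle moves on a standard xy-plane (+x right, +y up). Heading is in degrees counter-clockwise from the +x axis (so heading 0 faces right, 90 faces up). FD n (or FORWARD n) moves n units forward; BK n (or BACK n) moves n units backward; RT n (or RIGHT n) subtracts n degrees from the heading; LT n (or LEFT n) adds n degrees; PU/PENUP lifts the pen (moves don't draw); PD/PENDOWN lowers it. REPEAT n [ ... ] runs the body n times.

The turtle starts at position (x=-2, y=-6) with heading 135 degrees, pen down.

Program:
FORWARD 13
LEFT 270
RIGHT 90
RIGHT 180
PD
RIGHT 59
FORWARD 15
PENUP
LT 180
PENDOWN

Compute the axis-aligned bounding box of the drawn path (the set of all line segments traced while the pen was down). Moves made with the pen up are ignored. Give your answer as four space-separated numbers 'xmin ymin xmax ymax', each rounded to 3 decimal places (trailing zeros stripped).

Executing turtle program step by step:
Start: pos=(-2,-6), heading=135, pen down
FD 13: (-2,-6) -> (-11.192,3.192) [heading=135, draw]
LT 270: heading 135 -> 45
RT 90: heading 45 -> 315
RT 180: heading 315 -> 135
PD: pen down
RT 59: heading 135 -> 76
FD 15: (-11.192,3.192) -> (-7.564,17.747) [heading=76, draw]
PU: pen up
LT 180: heading 76 -> 256
PD: pen down
Final: pos=(-7.564,17.747), heading=256, 2 segment(s) drawn

Segment endpoints: x in {-11.192, -7.564, -2}, y in {-6, 3.192, 17.747}
xmin=-11.192, ymin=-6, xmax=-2, ymax=17.747

Answer: -11.192 -6 -2 17.747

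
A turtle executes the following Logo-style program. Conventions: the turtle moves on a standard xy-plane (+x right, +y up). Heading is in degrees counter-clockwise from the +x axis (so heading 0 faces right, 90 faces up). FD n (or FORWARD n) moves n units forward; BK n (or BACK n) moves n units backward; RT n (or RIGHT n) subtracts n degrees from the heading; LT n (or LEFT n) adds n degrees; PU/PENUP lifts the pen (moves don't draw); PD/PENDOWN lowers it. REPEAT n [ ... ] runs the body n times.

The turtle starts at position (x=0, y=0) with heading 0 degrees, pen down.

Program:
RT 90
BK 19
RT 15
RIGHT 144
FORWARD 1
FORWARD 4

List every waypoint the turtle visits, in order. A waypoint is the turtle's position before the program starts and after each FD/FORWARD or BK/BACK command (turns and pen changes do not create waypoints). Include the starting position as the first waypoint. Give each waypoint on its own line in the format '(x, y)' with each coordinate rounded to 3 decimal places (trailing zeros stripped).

Executing turtle program step by step:
Start: pos=(0,0), heading=0, pen down
RT 90: heading 0 -> 270
BK 19: (0,0) -> (0,19) [heading=270, draw]
RT 15: heading 270 -> 255
RT 144: heading 255 -> 111
FD 1: (0,19) -> (-0.358,19.934) [heading=111, draw]
FD 4: (-0.358,19.934) -> (-1.792,23.668) [heading=111, draw]
Final: pos=(-1.792,23.668), heading=111, 3 segment(s) drawn
Waypoints (4 total):
(0, 0)
(0, 19)
(-0.358, 19.934)
(-1.792, 23.668)

Answer: (0, 0)
(0, 19)
(-0.358, 19.934)
(-1.792, 23.668)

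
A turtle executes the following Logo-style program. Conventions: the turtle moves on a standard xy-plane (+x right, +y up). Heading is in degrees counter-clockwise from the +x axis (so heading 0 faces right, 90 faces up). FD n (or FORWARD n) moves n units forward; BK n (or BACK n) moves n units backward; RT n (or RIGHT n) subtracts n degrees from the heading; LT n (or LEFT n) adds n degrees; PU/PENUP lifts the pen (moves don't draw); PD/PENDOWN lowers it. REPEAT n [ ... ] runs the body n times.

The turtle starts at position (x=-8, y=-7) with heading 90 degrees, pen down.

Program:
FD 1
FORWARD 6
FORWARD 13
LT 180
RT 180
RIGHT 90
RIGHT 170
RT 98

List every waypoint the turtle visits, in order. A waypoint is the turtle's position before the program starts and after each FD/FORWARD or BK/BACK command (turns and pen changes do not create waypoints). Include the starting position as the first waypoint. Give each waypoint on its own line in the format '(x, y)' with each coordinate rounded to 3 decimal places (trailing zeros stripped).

Answer: (-8, -7)
(-8, -6)
(-8, 0)
(-8, 13)

Derivation:
Executing turtle program step by step:
Start: pos=(-8,-7), heading=90, pen down
FD 1: (-8,-7) -> (-8,-6) [heading=90, draw]
FD 6: (-8,-6) -> (-8,0) [heading=90, draw]
FD 13: (-8,0) -> (-8,13) [heading=90, draw]
LT 180: heading 90 -> 270
RT 180: heading 270 -> 90
RT 90: heading 90 -> 0
RT 170: heading 0 -> 190
RT 98: heading 190 -> 92
Final: pos=(-8,13), heading=92, 3 segment(s) drawn
Waypoints (4 total):
(-8, -7)
(-8, -6)
(-8, 0)
(-8, 13)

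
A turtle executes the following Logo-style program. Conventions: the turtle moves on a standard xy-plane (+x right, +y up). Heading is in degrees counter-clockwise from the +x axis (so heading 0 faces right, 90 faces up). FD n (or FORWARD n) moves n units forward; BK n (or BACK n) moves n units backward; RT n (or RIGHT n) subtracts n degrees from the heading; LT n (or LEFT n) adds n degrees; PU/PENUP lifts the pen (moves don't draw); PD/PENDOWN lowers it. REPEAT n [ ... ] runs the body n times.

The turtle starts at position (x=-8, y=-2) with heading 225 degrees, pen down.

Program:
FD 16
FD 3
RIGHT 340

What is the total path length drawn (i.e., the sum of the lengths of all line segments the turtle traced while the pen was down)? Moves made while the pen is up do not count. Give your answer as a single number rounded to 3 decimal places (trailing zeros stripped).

Answer: 19

Derivation:
Executing turtle program step by step:
Start: pos=(-8,-2), heading=225, pen down
FD 16: (-8,-2) -> (-19.314,-13.314) [heading=225, draw]
FD 3: (-19.314,-13.314) -> (-21.435,-15.435) [heading=225, draw]
RT 340: heading 225 -> 245
Final: pos=(-21.435,-15.435), heading=245, 2 segment(s) drawn

Segment lengths:
  seg 1: (-8,-2) -> (-19.314,-13.314), length = 16
  seg 2: (-19.314,-13.314) -> (-21.435,-15.435), length = 3
Total = 19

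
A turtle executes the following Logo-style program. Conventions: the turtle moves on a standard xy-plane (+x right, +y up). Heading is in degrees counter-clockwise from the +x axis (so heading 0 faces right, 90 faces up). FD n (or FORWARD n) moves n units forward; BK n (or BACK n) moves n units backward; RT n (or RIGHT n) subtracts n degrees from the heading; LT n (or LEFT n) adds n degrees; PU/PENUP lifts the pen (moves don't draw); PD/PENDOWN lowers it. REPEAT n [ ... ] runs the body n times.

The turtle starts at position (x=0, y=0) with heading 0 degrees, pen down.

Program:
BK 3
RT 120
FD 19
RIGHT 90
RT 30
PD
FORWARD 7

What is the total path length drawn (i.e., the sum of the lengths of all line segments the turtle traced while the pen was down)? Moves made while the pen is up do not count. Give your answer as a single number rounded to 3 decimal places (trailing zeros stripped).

Executing turtle program step by step:
Start: pos=(0,0), heading=0, pen down
BK 3: (0,0) -> (-3,0) [heading=0, draw]
RT 120: heading 0 -> 240
FD 19: (-3,0) -> (-12.5,-16.454) [heading=240, draw]
RT 90: heading 240 -> 150
RT 30: heading 150 -> 120
PD: pen down
FD 7: (-12.5,-16.454) -> (-16,-10.392) [heading=120, draw]
Final: pos=(-16,-10.392), heading=120, 3 segment(s) drawn

Segment lengths:
  seg 1: (0,0) -> (-3,0), length = 3
  seg 2: (-3,0) -> (-12.5,-16.454), length = 19
  seg 3: (-12.5,-16.454) -> (-16,-10.392), length = 7
Total = 29

Answer: 29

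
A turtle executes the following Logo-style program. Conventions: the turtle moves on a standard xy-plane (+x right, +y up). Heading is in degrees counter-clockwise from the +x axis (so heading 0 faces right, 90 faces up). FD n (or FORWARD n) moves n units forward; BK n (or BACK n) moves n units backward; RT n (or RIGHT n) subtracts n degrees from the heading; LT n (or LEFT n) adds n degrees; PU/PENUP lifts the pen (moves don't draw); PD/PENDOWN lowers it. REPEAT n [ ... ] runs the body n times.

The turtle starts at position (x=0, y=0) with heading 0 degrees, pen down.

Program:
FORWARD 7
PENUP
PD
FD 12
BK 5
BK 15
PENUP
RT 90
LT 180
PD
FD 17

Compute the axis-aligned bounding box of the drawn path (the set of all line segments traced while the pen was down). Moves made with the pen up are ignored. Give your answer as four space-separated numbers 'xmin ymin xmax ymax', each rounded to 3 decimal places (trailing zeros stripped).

Answer: -1 0 19 17

Derivation:
Executing turtle program step by step:
Start: pos=(0,0), heading=0, pen down
FD 7: (0,0) -> (7,0) [heading=0, draw]
PU: pen up
PD: pen down
FD 12: (7,0) -> (19,0) [heading=0, draw]
BK 5: (19,0) -> (14,0) [heading=0, draw]
BK 15: (14,0) -> (-1,0) [heading=0, draw]
PU: pen up
RT 90: heading 0 -> 270
LT 180: heading 270 -> 90
PD: pen down
FD 17: (-1,0) -> (-1,17) [heading=90, draw]
Final: pos=(-1,17), heading=90, 5 segment(s) drawn

Segment endpoints: x in {-1, -1, 0, 7, 14, 19}, y in {0, 17}
xmin=-1, ymin=0, xmax=19, ymax=17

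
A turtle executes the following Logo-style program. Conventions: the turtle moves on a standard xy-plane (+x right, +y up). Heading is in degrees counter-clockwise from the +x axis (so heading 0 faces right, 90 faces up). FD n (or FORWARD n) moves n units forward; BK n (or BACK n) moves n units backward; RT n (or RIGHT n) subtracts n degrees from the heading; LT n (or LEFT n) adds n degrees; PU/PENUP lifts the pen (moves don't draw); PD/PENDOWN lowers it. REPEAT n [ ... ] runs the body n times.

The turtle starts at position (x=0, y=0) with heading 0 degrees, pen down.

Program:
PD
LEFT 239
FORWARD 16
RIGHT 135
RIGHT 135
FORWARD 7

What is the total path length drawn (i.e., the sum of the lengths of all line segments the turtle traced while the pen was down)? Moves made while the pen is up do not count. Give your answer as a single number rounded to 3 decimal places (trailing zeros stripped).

Executing turtle program step by step:
Start: pos=(0,0), heading=0, pen down
PD: pen down
LT 239: heading 0 -> 239
FD 16: (0,0) -> (-8.241,-13.715) [heading=239, draw]
RT 135: heading 239 -> 104
RT 135: heading 104 -> 329
FD 7: (-8.241,-13.715) -> (-2.24,-17.32) [heading=329, draw]
Final: pos=(-2.24,-17.32), heading=329, 2 segment(s) drawn

Segment lengths:
  seg 1: (0,0) -> (-8.241,-13.715), length = 16
  seg 2: (-8.241,-13.715) -> (-2.24,-17.32), length = 7
Total = 23

Answer: 23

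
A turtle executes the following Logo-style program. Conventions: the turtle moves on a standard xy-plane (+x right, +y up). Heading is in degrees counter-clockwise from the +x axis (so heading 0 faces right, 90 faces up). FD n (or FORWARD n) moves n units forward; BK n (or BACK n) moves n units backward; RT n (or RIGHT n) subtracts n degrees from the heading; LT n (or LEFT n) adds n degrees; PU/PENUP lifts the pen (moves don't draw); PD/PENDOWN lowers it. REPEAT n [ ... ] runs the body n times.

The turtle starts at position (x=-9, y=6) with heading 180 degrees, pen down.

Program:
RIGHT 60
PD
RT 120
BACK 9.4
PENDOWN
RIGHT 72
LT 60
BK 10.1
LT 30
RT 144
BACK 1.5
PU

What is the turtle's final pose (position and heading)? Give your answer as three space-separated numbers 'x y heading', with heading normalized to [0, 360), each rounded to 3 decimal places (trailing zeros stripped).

Answer: -27.398 9.313 234

Derivation:
Executing turtle program step by step:
Start: pos=(-9,6), heading=180, pen down
RT 60: heading 180 -> 120
PD: pen down
RT 120: heading 120 -> 0
BK 9.4: (-9,6) -> (-18.4,6) [heading=0, draw]
PD: pen down
RT 72: heading 0 -> 288
LT 60: heading 288 -> 348
BK 10.1: (-18.4,6) -> (-28.279,8.1) [heading=348, draw]
LT 30: heading 348 -> 18
RT 144: heading 18 -> 234
BK 1.5: (-28.279,8.1) -> (-27.398,9.313) [heading=234, draw]
PU: pen up
Final: pos=(-27.398,9.313), heading=234, 3 segment(s) drawn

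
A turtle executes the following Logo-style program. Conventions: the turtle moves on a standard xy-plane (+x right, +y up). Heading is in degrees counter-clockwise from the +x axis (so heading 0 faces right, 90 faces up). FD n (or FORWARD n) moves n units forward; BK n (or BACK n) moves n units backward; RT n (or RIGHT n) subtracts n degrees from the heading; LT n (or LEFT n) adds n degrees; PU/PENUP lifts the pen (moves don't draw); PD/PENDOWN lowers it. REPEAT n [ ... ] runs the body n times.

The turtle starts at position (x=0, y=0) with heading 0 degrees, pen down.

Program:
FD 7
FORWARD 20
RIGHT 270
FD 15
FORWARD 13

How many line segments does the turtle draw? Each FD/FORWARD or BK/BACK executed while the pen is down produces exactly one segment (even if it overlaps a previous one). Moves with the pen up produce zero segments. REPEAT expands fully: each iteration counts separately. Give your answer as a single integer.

Answer: 4

Derivation:
Executing turtle program step by step:
Start: pos=(0,0), heading=0, pen down
FD 7: (0,0) -> (7,0) [heading=0, draw]
FD 20: (7,0) -> (27,0) [heading=0, draw]
RT 270: heading 0 -> 90
FD 15: (27,0) -> (27,15) [heading=90, draw]
FD 13: (27,15) -> (27,28) [heading=90, draw]
Final: pos=(27,28), heading=90, 4 segment(s) drawn
Segments drawn: 4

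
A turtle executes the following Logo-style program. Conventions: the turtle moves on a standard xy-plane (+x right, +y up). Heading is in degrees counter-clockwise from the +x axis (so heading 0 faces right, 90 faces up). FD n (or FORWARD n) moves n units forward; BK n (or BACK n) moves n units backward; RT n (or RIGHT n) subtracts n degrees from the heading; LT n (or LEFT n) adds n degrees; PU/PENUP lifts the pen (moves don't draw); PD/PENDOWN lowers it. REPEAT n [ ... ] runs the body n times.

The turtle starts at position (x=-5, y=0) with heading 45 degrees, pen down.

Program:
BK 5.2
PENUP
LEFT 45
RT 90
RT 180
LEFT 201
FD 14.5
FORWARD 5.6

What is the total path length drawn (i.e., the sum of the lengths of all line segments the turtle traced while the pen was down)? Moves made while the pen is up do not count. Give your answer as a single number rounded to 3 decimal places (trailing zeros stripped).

Executing turtle program step by step:
Start: pos=(-5,0), heading=45, pen down
BK 5.2: (-5,0) -> (-8.677,-3.677) [heading=45, draw]
PU: pen up
LT 45: heading 45 -> 90
RT 90: heading 90 -> 0
RT 180: heading 0 -> 180
LT 201: heading 180 -> 21
FD 14.5: (-8.677,-3.677) -> (4.86,1.519) [heading=21, move]
FD 5.6: (4.86,1.519) -> (10.088,3.526) [heading=21, move]
Final: pos=(10.088,3.526), heading=21, 1 segment(s) drawn

Segment lengths:
  seg 1: (-5,0) -> (-8.677,-3.677), length = 5.2
Total = 5.2

Answer: 5.2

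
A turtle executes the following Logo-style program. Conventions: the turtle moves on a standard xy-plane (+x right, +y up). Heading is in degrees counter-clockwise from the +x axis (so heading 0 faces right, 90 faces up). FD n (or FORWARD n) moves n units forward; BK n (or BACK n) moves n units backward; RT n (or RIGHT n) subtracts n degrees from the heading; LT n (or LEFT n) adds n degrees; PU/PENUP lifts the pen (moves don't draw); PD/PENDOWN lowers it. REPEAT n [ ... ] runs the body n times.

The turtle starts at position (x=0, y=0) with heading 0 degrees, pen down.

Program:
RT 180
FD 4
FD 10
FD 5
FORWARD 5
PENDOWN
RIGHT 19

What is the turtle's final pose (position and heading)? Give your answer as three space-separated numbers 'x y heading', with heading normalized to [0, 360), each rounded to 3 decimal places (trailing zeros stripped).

Answer: -24 0 161

Derivation:
Executing turtle program step by step:
Start: pos=(0,0), heading=0, pen down
RT 180: heading 0 -> 180
FD 4: (0,0) -> (-4,0) [heading=180, draw]
FD 10: (-4,0) -> (-14,0) [heading=180, draw]
FD 5: (-14,0) -> (-19,0) [heading=180, draw]
FD 5: (-19,0) -> (-24,0) [heading=180, draw]
PD: pen down
RT 19: heading 180 -> 161
Final: pos=(-24,0), heading=161, 4 segment(s) drawn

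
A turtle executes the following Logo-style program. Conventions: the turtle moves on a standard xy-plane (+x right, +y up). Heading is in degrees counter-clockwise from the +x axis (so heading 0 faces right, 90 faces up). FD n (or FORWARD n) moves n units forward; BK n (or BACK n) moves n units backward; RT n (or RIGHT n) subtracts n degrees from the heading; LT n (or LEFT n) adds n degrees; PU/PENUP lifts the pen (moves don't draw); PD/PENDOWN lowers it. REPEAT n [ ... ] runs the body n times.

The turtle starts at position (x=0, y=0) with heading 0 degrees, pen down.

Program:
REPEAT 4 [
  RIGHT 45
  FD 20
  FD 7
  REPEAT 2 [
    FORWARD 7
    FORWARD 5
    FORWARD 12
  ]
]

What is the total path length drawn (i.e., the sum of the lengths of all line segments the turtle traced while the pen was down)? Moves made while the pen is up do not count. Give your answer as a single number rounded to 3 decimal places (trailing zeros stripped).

Executing turtle program step by step:
Start: pos=(0,0), heading=0, pen down
REPEAT 4 [
  -- iteration 1/4 --
  RT 45: heading 0 -> 315
  FD 20: (0,0) -> (14.142,-14.142) [heading=315, draw]
  FD 7: (14.142,-14.142) -> (19.092,-19.092) [heading=315, draw]
  REPEAT 2 [
    -- iteration 1/2 --
    FD 7: (19.092,-19.092) -> (24.042,-24.042) [heading=315, draw]
    FD 5: (24.042,-24.042) -> (27.577,-27.577) [heading=315, draw]
    FD 12: (27.577,-27.577) -> (36.062,-36.062) [heading=315, draw]
    -- iteration 2/2 --
    FD 7: (36.062,-36.062) -> (41.012,-41.012) [heading=315, draw]
    FD 5: (41.012,-41.012) -> (44.548,-44.548) [heading=315, draw]
    FD 12: (44.548,-44.548) -> (53.033,-53.033) [heading=315, draw]
  ]
  -- iteration 2/4 --
  RT 45: heading 315 -> 270
  FD 20: (53.033,-53.033) -> (53.033,-73.033) [heading=270, draw]
  FD 7: (53.033,-73.033) -> (53.033,-80.033) [heading=270, draw]
  REPEAT 2 [
    -- iteration 1/2 --
    FD 7: (53.033,-80.033) -> (53.033,-87.033) [heading=270, draw]
    FD 5: (53.033,-87.033) -> (53.033,-92.033) [heading=270, draw]
    FD 12: (53.033,-92.033) -> (53.033,-104.033) [heading=270, draw]
    -- iteration 2/2 --
    FD 7: (53.033,-104.033) -> (53.033,-111.033) [heading=270, draw]
    FD 5: (53.033,-111.033) -> (53.033,-116.033) [heading=270, draw]
    FD 12: (53.033,-116.033) -> (53.033,-128.033) [heading=270, draw]
  ]
  -- iteration 3/4 --
  RT 45: heading 270 -> 225
  FD 20: (53.033,-128.033) -> (38.891,-142.175) [heading=225, draw]
  FD 7: (38.891,-142.175) -> (33.941,-147.125) [heading=225, draw]
  REPEAT 2 [
    -- iteration 1/2 --
    FD 7: (33.941,-147.125) -> (28.991,-152.075) [heading=225, draw]
    FD 5: (28.991,-152.075) -> (25.456,-155.61) [heading=225, draw]
    FD 12: (25.456,-155.61) -> (16.971,-164.095) [heading=225, draw]
    -- iteration 2/2 --
    FD 7: (16.971,-164.095) -> (12.021,-169.045) [heading=225, draw]
    FD 5: (12.021,-169.045) -> (8.485,-172.581) [heading=225, draw]
    FD 12: (8.485,-172.581) -> (0,-181.066) [heading=225, draw]
  ]
  -- iteration 4/4 --
  RT 45: heading 225 -> 180
  FD 20: (0,-181.066) -> (-20,-181.066) [heading=180, draw]
  FD 7: (-20,-181.066) -> (-27,-181.066) [heading=180, draw]
  REPEAT 2 [
    -- iteration 1/2 --
    FD 7: (-27,-181.066) -> (-34,-181.066) [heading=180, draw]
    FD 5: (-34,-181.066) -> (-39,-181.066) [heading=180, draw]
    FD 12: (-39,-181.066) -> (-51,-181.066) [heading=180, draw]
    -- iteration 2/2 --
    FD 7: (-51,-181.066) -> (-58,-181.066) [heading=180, draw]
    FD 5: (-58,-181.066) -> (-63,-181.066) [heading=180, draw]
    FD 12: (-63,-181.066) -> (-75,-181.066) [heading=180, draw]
  ]
]
Final: pos=(-75,-181.066), heading=180, 32 segment(s) drawn

Segment lengths:
  seg 1: (0,0) -> (14.142,-14.142), length = 20
  seg 2: (14.142,-14.142) -> (19.092,-19.092), length = 7
  seg 3: (19.092,-19.092) -> (24.042,-24.042), length = 7
  seg 4: (24.042,-24.042) -> (27.577,-27.577), length = 5
  seg 5: (27.577,-27.577) -> (36.062,-36.062), length = 12
  seg 6: (36.062,-36.062) -> (41.012,-41.012), length = 7
  seg 7: (41.012,-41.012) -> (44.548,-44.548), length = 5
  seg 8: (44.548,-44.548) -> (53.033,-53.033), length = 12
  seg 9: (53.033,-53.033) -> (53.033,-73.033), length = 20
  seg 10: (53.033,-73.033) -> (53.033,-80.033), length = 7
  seg 11: (53.033,-80.033) -> (53.033,-87.033), length = 7
  seg 12: (53.033,-87.033) -> (53.033,-92.033), length = 5
  seg 13: (53.033,-92.033) -> (53.033,-104.033), length = 12
  seg 14: (53.033,-104.033) -> (53.033,-111.033), length = 7
  seg 15: (53.033,-111.033) -> (53.033,-116.033), length = 5
  seg 16: (53.033,-116.033) -> (53.033,-128.033), length = 12
  seg 17: (53.033,-128.033) -> (38.891,-142.175), length = 20
  seg 18: (38.891,-142.175) -> (33.941,-147.125), length = 7
  seg 19: (33.941,-147.125) -> (28.991,-152.075), length = 7
  seg 20: (28.991,-152.075) -> (25.456,-155.61), length = 5
  seg 21: (25.456,-155.61) -> (16.971,-164.095), length = 12
  seg 22: (16.971,-164.095) -> (12.021,-169.045), length = 7
  seg 23: (12.021,-169.045) -> (8.485,-172.581), length = 5
  seg 24: (8.485,-172.581) -> (0,-181.066), length = 12
  seg 25: (0,-181.066) -> (-20,-181.066), length = 20
  seg 26: (-20,-181.066) -> (-27,-181.066), length = 7
  seg 27: (-27,-181.066) -> (-34,-181.066), length = 7
  seg 28: (-34,-181.066) -> (-39,-181.066), length = 5
  seg 29: (-39,-181.066) -> (-51,-181.066), length = 12
  seg 30: (-51,-181.066) -> (-58,-181.066), length = 7
  seg 31: (-58,-181.066) -> (-63,-181.066), length = 5
  seg 32: (-63,-181.066) -> (-75,-181.066), length = 12
Total = 300

Answer: 300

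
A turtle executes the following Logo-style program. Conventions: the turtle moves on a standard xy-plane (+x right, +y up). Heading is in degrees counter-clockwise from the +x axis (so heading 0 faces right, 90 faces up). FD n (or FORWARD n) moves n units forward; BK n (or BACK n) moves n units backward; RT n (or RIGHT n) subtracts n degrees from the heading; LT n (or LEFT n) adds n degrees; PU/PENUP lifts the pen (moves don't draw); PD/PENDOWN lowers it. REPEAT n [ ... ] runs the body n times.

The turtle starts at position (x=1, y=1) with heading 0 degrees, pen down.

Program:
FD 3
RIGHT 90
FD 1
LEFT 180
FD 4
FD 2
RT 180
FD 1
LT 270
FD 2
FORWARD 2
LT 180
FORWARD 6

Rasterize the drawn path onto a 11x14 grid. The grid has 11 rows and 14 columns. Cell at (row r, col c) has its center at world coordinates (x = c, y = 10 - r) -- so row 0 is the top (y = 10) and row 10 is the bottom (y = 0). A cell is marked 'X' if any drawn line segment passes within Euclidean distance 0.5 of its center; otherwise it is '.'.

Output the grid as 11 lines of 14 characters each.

Answer: ..............
..............
..............
..............
....X.........
XXXXXXX.......
....X.........
....X.........
....X.........
.XXXX.........
....X.........

Derivation:
Segment 0: (1,1) -> (4,1)
Segment 1: (4,1) -> (4,0)
Segment 2: (4,0) -> (4,4)
Segment 3: (4,4) -> (4,6)
Segment 4: (4,6) -> (4,5)
Segment 5: (4,5) -> (2,5)
Segment 6: (2,5) -> (0,5)
Segment 7: (0,5) -> (6,5)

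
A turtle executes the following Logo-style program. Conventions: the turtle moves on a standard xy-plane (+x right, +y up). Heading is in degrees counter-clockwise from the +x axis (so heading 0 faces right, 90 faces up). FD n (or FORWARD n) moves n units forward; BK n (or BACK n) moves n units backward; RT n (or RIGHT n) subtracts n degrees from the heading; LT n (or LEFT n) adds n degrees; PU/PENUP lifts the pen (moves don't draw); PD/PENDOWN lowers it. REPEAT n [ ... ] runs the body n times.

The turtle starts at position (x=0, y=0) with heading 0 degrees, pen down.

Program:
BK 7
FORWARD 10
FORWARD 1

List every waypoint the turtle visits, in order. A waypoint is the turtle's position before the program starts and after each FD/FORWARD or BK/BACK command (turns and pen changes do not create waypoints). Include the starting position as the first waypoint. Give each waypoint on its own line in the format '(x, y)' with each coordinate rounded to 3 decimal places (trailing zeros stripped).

Answer: (0, 0)
(-7, 0)
(3, 0)
(4, 0)

Derivation:
Executing turtle program step by step:
Start: pos=(0,0), heading=0, pen down
BK 7: (0,0) -> (-7,0) [heading=0, draw]
FD 10: (-7,0) -> (3,0) [heading=0, draw]
FD 1: (3,0) -> (4,0) [heading=0, draw]
Final: pos=(4,0), heading=0, 3 segment(s) drawn
Waypoints (4 total):
(0, 0)
(-7, 0)
(3, 0)
(4, 0)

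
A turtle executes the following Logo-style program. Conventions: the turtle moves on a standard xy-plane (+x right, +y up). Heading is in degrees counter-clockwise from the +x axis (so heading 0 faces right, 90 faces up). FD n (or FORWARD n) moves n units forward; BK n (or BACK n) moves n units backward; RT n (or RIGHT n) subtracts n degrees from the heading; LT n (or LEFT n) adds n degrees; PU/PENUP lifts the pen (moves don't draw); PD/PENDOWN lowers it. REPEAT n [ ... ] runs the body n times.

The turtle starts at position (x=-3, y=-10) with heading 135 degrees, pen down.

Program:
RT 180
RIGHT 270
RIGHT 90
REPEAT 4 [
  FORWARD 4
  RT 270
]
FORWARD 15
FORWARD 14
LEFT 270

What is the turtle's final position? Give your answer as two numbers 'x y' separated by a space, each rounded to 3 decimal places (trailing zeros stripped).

Executing turtle program step by step:
Start: pos=(-3,-10), heading=135, pen down
RT 180: heading 135 -> 315
RT 270: heading 315 -> 45
RT 90: heading 45 -> 315
REPEAT 4 [
  -- iteration 1/4 --
  FD 4: (-3,-10) -> (-0.172,-12.828) [heading=315, draw]
  RT 270: heading 315 -> 45
  -- iteration 2/4 --
  FD 4: (-0.172,-12.828) -> (2.657,-10) [heading=45, draw]
  RT 270: heading 45 -> 135
  -- iteration 3/4 --
  FD 4: (2.657,-10) -> (-0.172,-7.172) [heading=135, draw]
  RT 270: heading 135 -> 225
  -- iteration 4/4 --
  FD 4: (-0.172,-7.172) -> (-3,-10) [heading=225, draw]
  RT 270: heading 225 -> 315
]
FD 15: (-3,-10) -> (7.607,-20.607) [heading=315, draw]
FD 14: (7.607,-20.607) -> (17.506,-30.506) [heading=315, draw]
LT 270: heading 315 -> 225
Final: pos=(17.506,-30.506), heading=225, 6 segment(s) drawn

Answer: 17.506 -30.506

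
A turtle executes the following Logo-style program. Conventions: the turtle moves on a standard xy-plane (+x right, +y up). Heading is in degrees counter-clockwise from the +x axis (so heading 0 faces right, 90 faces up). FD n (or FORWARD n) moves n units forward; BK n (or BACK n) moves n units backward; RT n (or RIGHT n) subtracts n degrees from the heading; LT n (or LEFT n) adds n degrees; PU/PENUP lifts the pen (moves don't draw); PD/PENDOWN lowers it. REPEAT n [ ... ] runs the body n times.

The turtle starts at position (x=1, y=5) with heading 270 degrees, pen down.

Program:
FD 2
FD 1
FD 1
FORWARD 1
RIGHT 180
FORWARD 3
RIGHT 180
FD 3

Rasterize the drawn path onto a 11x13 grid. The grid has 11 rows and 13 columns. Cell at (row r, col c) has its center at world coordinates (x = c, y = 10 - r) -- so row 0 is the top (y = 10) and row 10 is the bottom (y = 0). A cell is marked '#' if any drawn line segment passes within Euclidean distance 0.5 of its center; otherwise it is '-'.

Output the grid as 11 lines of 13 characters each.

Answer: -------------
-------------
-------------
-------------
-------------
-#-----------
-#-----------
-#-----------
-#-----------
-#-----------
-#-----------

Derivation:
Segment 0: (1,5) -> (1,3)
Segment 1: (1,3) -> (1,2)
Segment 2: (1,2) -> (1,1)
Segment 3: (1,1) -> (1,0)
Segment 4: (1,0) -> (1,3)
Segment 5: (1,3) -> (1,0)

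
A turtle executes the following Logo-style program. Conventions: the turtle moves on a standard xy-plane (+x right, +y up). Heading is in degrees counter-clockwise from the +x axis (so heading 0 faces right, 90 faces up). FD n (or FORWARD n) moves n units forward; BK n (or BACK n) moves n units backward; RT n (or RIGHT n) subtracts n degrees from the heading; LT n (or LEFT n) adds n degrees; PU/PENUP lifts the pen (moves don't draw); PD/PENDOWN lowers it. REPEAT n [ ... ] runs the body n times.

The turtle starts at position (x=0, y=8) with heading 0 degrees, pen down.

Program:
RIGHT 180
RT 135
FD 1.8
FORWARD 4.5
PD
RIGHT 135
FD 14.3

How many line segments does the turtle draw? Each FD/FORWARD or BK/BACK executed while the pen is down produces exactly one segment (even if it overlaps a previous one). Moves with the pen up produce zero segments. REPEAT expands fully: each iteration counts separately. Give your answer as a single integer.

Answer: 3

Derivation:
Executing turtle program step by step:
Start: pos=(0,8), heading=0, pen down
RT 180: heading 0 -> 180
RT 135: heading 180 -> 45
FD 1.8: (0,8) -> (1.273,9.273) [heading=45, draw]
FD 4.5: (1.273,9.273) -> (4.455,12.455) [heading=45, draw]
PD: pen down
RT 135: heading 45 -> 270
FD 14.3: (4.455,12.455) -> (4.455,-1.845) [heading=270, draw]
Final: pos=(4.455,-1.845), heading=270, 3 segment(s) drawn
Segments drawn: 3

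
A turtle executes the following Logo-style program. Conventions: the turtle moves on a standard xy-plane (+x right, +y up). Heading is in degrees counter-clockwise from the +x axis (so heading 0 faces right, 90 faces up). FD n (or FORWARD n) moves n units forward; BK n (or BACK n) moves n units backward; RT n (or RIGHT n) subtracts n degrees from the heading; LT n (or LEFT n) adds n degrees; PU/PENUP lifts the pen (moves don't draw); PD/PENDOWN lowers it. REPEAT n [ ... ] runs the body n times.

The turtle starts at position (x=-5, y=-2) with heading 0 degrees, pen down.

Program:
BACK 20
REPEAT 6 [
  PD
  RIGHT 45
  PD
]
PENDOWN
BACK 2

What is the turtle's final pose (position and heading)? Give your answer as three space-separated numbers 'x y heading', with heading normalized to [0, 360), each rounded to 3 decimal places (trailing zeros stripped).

Executing turtle program step by step:
Start: pos=(-5,-2), heading=0, pen down
BK 20: (-5,-2) -> (-25,-2) [heading=0, draw]
REPEAT 6 [
  -- iteration 1/6 --
  PD: pen down
  RT 45: heading 0 -> 315
  PD: pen down
  -- iteration 2/6 --
  PD: pen down
  RT 45: heading 315 -> 270
  PD: pen down
  -- iteration 3/6 --
  PD: pen down
  RT 45: heading 270 -> 225
  PD: pen down
  -- iteration 4/6 --
  PD: pen down
  RT 45: heading 225 -> 180
  PD: pen down
  -- iteration 5/6 --
  PD: pen down
  RT 45: heading 180 -> 135
  PD: pen down
  -- iteration 6/6 --
  PD: pen down
  RT 45: heading 135 -> 90
  PD: pen down
]
PD: pen down
BK 2: (-25,-2) -> (-25,-4) [heading=90, draw]
Final: pos=(-25,-4), heading=90, 2 segment(s) drawn

Answer: -25 -4 90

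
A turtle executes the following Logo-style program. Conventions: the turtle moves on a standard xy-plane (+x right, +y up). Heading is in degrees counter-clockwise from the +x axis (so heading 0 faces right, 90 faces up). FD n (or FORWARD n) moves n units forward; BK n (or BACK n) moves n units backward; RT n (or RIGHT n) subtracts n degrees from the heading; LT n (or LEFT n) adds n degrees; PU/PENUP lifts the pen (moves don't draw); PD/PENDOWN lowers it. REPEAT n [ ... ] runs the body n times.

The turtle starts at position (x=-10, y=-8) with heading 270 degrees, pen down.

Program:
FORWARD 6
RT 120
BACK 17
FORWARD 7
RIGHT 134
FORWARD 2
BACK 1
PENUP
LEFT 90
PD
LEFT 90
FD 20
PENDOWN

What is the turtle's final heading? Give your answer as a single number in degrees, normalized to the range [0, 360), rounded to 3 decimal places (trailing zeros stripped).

Answer: 196

Derivation:
Executing turtle program step by step:
Start: pos=(-10,-8), heading=270, pen down
FD 6: (-10,-8) -> (-10,-14) [heading=270, draw]
RT 120: heading 270 -> 150
BK 17: (-10,-14) -> (4.722,-22.5) [heading=150, draw]
FD 7: (4.722,-22.5) -> (-1.34,-19) [heading=150, draw]
RT 134: heading 150 -> 16
FD 2: (-1.34,-19) -> (0.583,-18.449) [heading=16, draw]
BK 1: (0.583,-18.449) -> (-0.378,-18.724) [heading=16, draw]
PU: pen up
LT 90: heading 16 -> 106
PD: pen down
LT 90: heading 106 -> 196
FD 20: (-0.378,-18.724) -> (-19.604,-24.237) [heading=196, draw]
PD: pen down
Final: pos=(-19.604,-24.237), heading=196, 6 segment(s) drawn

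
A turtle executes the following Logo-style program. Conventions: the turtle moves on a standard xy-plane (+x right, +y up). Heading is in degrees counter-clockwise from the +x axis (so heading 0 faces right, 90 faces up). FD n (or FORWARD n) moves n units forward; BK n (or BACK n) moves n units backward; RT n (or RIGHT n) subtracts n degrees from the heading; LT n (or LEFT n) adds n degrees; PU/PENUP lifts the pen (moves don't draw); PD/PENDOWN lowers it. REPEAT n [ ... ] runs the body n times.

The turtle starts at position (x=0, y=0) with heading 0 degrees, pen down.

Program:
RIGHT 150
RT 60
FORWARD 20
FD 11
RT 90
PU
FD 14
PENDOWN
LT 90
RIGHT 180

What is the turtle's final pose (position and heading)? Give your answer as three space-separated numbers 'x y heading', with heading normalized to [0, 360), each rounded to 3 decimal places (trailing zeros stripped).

Answer: -19.847 27.624 330

Derivation:
Executing turtle program step by step:
Start: pos=(0,0), heading=0, pen down
RT 150: heading 0 -> 210
RT 60: heading 210 -> 150
FD 20: (0,0) -> (-17.321,10) [heading=150, draw]
FD 11: (-17.321,10) -> (-26.847,15.5) [heading=150, draw]
RT 90: heading 150 -> 60
PU: pen up
FD 14: (-26.847,15.5) -> (-19.847,27.624) [heading=60, move]
PD: pen down
LT 90: heading 60 -> 150
RT 180: heading 150 -> 330
Final: pos=(-19.847,27.624), heading=330, 2 segment(s) drawn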